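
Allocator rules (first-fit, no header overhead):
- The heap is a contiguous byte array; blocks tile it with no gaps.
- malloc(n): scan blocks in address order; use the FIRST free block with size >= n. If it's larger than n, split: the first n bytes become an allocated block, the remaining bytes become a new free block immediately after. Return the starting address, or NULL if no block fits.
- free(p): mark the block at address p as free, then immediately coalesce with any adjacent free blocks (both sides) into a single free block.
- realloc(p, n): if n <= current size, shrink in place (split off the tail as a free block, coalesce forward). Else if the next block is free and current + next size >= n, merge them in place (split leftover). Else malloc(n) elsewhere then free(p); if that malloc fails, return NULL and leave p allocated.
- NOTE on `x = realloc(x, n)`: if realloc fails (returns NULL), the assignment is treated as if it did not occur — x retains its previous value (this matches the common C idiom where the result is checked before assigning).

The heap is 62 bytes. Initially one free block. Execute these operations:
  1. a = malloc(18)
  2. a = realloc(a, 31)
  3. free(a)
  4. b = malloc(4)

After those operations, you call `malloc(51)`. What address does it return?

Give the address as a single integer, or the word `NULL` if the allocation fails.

Op 1: a = malloc(18) -> a = 0; heap: [0-17 ALLOC][18-61 FREE]
Op 2: a = realloc(a, 31) -> a = 0; heap: [0-30 ALLOC][31-61 FREE]
Op 3: free(a) -> (freed a); heap: [0-61 FREE]
Op 4: b = malloc(4) -> b = 0; heap: [0-3 ALLOC][4-61 FREE]
malloc(51): first-fit scan over [0-3 ALLOC][4-61 FREE] -> 4

Answer: 4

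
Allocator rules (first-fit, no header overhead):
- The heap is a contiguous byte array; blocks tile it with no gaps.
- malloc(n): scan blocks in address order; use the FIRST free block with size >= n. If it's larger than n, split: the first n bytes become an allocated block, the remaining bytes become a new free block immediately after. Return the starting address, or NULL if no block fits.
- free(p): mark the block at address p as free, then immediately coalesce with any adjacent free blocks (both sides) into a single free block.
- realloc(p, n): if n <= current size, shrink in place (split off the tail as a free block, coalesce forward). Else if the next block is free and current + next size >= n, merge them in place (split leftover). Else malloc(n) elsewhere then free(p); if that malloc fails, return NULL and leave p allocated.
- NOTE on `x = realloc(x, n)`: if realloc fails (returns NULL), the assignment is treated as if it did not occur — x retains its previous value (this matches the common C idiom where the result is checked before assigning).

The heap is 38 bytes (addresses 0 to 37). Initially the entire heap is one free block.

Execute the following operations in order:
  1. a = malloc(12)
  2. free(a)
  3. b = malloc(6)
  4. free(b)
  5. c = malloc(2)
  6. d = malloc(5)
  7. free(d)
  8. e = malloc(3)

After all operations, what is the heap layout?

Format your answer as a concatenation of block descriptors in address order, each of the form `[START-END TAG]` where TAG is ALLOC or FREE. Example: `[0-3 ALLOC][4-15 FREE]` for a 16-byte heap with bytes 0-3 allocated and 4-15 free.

Op 1: a = malloc(12) -> a = 0; heap: [0-11 ALLOC][12-37 FREE]
Op 2: free(a) -> (freed a); heap: [0-37 FREE]
Op 3: b = malloc(6) -> b = 0; heap: [0-5 ALLOC][6-37 FREE]
Op 4: free(b) -> (freed b); heap: [0-37 FREE]
Op 5: c = malloc(2) -> c = 0; heap: [0-1 ALLOC][2-37 FREE]
Op 6: d = malloc(5) -> d = 2; heap: [0-1 ALLOC][2-6 ALLOC][7-37 FREE]
Op 7: free(d) -> (freed d); heap: [0-1 ALLOC][2-37 FREE]
Op 8: e = malloc(3) -> e = 2; heap: [0-1 ALLOC][2-4 ALLOC][5-37 FREE]

Answer: [0-1 ALLOC][2-4 ALLOC][5-37 FREE]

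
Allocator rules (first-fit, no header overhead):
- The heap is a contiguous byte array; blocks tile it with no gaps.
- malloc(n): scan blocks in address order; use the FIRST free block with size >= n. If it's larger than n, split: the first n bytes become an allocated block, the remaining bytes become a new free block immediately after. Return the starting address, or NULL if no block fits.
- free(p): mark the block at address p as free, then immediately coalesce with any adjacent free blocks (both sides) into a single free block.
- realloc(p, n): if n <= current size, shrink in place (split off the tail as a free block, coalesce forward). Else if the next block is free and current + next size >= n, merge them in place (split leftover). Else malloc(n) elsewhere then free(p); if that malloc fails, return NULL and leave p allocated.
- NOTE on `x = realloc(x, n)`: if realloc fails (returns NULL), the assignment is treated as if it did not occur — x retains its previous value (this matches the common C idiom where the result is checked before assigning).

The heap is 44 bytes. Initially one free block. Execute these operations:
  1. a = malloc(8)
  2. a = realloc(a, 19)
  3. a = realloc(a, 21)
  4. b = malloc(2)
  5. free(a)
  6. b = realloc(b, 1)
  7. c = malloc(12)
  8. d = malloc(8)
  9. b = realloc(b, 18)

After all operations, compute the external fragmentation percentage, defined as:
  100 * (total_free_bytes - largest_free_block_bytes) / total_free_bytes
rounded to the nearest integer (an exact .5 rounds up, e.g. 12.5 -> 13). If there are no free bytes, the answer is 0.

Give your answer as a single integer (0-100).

Answer: 17

Derivation:
Op 1: a = malloc(8) -> a = 0; heap: [0-7 ALLOC][8-43 FREE]
Op 2: a = realloc(a, 19) -> a = 0; heap: [0-18 ALLOC][19-43 FREE]
Op 3: a = realloc(a, 21) -> a = 0; heap: [0-20 ALLOC][21-43 FREE]
Op 4: b = malloc(2) -> b = 21; heap: [0-20 ALLOC][21-22 ALLOC][23-43 FREE]
Op 5: free(a) -> (freed a); heap: [0-20 FREE][21-22 ALLOC][23-43 FREE]
Op 6: b = realloc(b, 1) -> b = 21; heap: [0-20 FREE][21-21 ALLOC][22-43 FREE]
Op 7: c = malloc(12) -> c = 0; heap: [0-11 ALLOC][12-20 FREE][21-21 ALLOC][22-43 FREE]
Op 8: d = malloc(8) -> d = 12; heap: [0-11 ALLOC][12-19 ALLOC][20-20 FREE][21-21 ALLOC][22-43 FREE]
Op 9: b = realloc(b, 18) -> b = 21; heap: [0-11 ALLOC][12-19 ALLOC][20-20 FREE][21-38 ALLOC][39-43 FREE]
Free blocks: [1 5] total_free=6 largest=5 -> 100*(6-5)/6 = 100/6 ≈ 16.667 -> rounds to 17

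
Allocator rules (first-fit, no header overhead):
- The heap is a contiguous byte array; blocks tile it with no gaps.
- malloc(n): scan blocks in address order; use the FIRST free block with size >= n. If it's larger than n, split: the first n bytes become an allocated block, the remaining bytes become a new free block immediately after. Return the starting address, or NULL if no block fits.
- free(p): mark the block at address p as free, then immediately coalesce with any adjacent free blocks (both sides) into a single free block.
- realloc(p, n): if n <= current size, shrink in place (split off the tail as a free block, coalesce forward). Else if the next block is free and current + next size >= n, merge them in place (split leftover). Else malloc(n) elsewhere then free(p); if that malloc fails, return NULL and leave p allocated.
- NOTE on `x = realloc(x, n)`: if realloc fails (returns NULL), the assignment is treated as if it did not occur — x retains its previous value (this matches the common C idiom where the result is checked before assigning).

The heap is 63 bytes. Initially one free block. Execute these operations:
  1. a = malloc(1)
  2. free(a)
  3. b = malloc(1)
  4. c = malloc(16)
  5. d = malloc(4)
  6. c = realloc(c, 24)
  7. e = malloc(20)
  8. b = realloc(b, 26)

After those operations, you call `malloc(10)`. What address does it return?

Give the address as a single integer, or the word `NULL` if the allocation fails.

Answer: 1

Derivation:
Op 1: a = malloc(1) -> a = 0; heap: [0-0 ALLOC][1-62 FREE]
Op 2: free(a) -> (freed a); heap: [0-62 FREE]
Op 3: b = malloc(1) -> b = 0; heap: [0-0 ALLOC][1-62 FREE]
Op 4: c = malloc(16) -> c = 1; heap: [0-0 ALLOC][1-16 ALLOC][17-62 FREE]
Op 5: d = malloc(4) -> d = 17; heap: [0-0 ALLOC][1-16 ALLOC][17-20 ALLOC][21-62 FREE]
Op 6: c = realloc(c, 24) -> c = 21; heap: [0-0 ALLOC][1-16 FREE][17-20 ALLOC][21-44 ALLOC][45-62 FREE]
Op 7: e = malloc(20) -> e = NULL; heap: [0-0 ALLOC][1-16 FREE][17-20 ALLOC][21-44 ALLOC][45-62 FREE]
Op 8: b = realloc(b, 26) -> NULL (b unchanged); heap: [0-0 ALLOC][1-16 FREE][17-20 ALLOC][21-44 ALLOC][45-62 FREE]
malloc(10): first-fit scan over [0-0 ALLOC][1-16 FREE][17-20 ALLOC][21-44 ALLOC][45-62 FREE] -> 1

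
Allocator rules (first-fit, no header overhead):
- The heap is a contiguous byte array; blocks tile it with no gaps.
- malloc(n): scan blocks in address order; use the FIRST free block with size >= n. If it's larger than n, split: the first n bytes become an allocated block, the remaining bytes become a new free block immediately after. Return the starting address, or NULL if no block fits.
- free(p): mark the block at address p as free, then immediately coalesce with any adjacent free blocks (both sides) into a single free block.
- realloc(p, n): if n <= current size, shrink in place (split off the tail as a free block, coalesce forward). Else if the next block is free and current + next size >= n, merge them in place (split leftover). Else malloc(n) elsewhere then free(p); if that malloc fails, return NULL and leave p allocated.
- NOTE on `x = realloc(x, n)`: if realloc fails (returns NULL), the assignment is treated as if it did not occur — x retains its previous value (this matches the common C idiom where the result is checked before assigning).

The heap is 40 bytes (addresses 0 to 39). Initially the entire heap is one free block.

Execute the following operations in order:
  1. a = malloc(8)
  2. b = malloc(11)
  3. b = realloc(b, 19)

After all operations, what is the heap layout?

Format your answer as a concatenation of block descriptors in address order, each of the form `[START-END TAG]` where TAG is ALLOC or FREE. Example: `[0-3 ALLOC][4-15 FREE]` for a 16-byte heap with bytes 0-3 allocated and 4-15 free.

Op 1: a = malloc(8) -> a = 0; heap: [0-7 ALLOC][8-39 FREE]
Op 2: b = malloc(11) -> b = 8; heap: [0-7 ALLOC][8-18 ALLOC][19-39 FREE]
Op 3: b = realloc(b, 19) -> b = 8; heap: [0-7 ALLOC][8-26 ALLOC][27-39 FREE]

Answer: [0-7 ALLOC][8-26 ALLOC][27-39 FREE]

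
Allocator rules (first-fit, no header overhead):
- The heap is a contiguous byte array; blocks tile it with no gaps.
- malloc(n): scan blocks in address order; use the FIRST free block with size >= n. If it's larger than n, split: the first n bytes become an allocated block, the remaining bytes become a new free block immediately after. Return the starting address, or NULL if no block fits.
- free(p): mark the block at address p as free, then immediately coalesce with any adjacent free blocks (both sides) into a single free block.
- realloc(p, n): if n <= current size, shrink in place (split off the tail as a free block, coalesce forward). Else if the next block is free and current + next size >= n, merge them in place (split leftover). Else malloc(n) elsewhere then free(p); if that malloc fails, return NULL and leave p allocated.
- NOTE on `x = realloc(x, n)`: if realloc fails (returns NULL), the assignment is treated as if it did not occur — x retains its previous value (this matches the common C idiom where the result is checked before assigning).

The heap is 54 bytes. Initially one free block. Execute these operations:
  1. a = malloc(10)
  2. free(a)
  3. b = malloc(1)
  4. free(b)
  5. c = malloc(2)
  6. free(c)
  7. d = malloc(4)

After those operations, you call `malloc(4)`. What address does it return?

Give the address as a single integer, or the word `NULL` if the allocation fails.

Answer: 4

Derivation:
Op 1: a = malloc(10) -> a = 0; heap: [0-9 ALLOC][10-53 FREE]
Op 2: free(a) -> (freed a); heap: [0-53 FREE]
Op 3: b = malloc(1) -> b = 0; heap: [0-0 ALLOC][1-53 FREE]
Op 4: free(b) -> (freed b); heap: [0-53 FREE]
Op 5: c = malloc(2) -> c = 0; heap: [0-1 ALLOC][2-53 FREE]
Op 6: free(c) -> (freed c); heap: [0-53 FREE]
Op 7: d = malloc(4) -> d = 0; heap: [0-3 ALLOC][4-53 FREE]
malloc(4): first-fit scan over [0-3 ALLOC][4-53 FREE] -> 4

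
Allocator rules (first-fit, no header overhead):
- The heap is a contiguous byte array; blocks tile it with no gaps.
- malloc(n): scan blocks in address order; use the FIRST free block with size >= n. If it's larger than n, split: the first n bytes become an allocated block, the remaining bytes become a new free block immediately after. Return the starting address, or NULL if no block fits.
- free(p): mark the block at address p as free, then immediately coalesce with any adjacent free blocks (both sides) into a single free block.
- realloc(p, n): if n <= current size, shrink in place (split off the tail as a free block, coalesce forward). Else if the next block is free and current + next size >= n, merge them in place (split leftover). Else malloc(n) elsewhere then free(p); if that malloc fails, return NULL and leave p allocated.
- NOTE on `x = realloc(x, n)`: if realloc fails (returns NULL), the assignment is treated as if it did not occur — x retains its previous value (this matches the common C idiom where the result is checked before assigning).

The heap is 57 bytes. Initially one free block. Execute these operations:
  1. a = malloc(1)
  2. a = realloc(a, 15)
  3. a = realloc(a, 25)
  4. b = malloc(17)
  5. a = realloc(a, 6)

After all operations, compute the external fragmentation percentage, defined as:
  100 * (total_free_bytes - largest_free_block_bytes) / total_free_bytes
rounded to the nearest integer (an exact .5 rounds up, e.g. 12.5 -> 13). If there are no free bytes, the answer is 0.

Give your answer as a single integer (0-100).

Op 1: a = malloc(1) -> a = 0; heap: [0-0 ALLOC][1-56 FREE]
Op 2: a = realloc(a, 15) -> a = 0; heap: [0-14 ALLOC][15-56 FREE]
Op 3: a = realloc(a, 25) -> a = 0; heap: [0-24 ALLOC][25-56 FREE]
Op 4: b = malloc(17) -> b = 25; heap: [0-24 ALLOC][25-41 ALLOC][42-56 FREE]
Op 5: a = realloc(a, 6) -> a = 0; heap: [0-5 ALLOC][6-24 FREE][25-41 ALLOC][42-56 FREE]
Free blocks: [19 15] total_free=34 largest=19 -> 100*(34-19)/34 = 1500/34 ≈ 44.118 -> rounds to 44

Answer: 44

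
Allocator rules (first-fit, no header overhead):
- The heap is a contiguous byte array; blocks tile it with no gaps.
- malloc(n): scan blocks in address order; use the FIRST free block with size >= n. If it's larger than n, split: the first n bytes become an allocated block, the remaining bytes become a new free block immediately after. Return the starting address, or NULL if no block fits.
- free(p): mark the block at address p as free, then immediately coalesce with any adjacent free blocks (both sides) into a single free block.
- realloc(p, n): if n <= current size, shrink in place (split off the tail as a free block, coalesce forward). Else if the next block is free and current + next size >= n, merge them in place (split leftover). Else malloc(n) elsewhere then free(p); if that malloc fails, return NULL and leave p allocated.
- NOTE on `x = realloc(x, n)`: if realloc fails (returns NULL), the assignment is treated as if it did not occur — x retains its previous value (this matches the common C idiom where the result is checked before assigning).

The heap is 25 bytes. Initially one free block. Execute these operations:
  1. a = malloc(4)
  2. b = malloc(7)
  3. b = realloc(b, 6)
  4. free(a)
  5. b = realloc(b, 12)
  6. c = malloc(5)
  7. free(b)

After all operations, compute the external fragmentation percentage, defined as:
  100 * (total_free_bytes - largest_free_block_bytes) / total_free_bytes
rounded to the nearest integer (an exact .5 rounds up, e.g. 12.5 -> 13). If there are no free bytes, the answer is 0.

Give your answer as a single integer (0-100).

Answer: 20

Derivation:
Op 1: a = malloc(4) -> a = 0; heap: [0-3 ALLOC][4-24 FREE]
Op 2: b = malloc(7) -> b = 4; heap: [0-3 ALLOC][4-10 ALLOC][11-24 FREE]
Op 3: b = realloc(b, 6) -> b = 4; heap: [0-3 ALLOC][4-9 ALLOC][10-24 FREE]
Op 4: free(a) -> (freed a); heap: [0-3 FREE][4-9 ALLOC][10-24 FREE]
Op 5: b = realloc(b, 12) -> b = 4; heap: [0-3 FREE][4-15 ALLOC][16-24 FREE]
Op 6: c = malloc(5) -> c = 16; heap: [0-3 FREE][4-15 ALLOC][16-20 ALLOC][21-24 FREE]
Op 7: free(b) -> (freed b); heap: [0-15 FREE][16-20 ALLOC][21-24 FREE]
Free blocks: [16 4] total_free=20 largest=16 -> 100*(20-16)/20 = 400/20 = 20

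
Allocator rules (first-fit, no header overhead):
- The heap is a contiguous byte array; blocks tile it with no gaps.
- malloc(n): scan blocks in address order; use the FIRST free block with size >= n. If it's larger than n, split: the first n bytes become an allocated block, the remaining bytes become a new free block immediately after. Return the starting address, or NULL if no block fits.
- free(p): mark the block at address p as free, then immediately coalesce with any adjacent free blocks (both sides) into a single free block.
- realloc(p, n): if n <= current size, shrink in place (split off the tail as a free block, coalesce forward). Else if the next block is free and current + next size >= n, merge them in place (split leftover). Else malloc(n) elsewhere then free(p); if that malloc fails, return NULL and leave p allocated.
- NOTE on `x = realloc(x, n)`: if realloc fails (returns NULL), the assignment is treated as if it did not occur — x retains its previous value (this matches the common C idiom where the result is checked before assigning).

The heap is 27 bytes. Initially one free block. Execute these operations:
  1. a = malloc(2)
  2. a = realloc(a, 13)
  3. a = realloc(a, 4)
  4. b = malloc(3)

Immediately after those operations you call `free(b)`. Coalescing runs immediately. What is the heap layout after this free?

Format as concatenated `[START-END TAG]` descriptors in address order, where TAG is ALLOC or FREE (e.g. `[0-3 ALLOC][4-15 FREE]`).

Answer: [0-3 ALLOC][4-26 FREE]

Derivation:
Op 1: a = malloc(2) -> a = 0; heap: [0-1 ALLOC][2-26 FREE]
Op 2: a = realloc(a, 13) -> a = 0; heap: [0-12 ALLOC][13-26 FREE]
Op 3: a = realloc(a, 4) -> a = 0; heap: [0-3 ALLOC][4-26 FREE]
Op 4: b = malloc(3) -> b = 4; heap: [0-3 ALLOC][4-6 ALLOC][7-26 FREE]
free(b): b = 4 -> block [4-6 ALLOC]; mark free, coalesce with adjacent free neighbors -> [0-3 ALLOC][4-26 FREE]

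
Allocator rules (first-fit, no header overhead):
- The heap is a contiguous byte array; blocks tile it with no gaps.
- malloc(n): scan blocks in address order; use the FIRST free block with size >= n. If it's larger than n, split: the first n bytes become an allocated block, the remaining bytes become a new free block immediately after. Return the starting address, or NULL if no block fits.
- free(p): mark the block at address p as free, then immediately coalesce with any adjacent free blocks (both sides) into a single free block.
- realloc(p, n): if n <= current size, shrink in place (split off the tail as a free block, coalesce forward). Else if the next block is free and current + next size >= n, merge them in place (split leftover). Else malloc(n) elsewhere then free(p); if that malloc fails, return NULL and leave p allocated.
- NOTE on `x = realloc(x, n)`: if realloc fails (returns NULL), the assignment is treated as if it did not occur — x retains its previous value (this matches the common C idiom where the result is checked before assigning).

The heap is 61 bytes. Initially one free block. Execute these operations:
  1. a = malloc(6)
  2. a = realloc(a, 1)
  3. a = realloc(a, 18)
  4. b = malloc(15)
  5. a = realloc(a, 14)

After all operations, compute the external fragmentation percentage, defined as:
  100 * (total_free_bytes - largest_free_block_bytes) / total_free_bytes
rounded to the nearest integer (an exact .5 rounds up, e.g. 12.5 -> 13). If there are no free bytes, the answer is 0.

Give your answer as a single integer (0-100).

Op 1: a = malloc(6) -> a = 0; heap: [0-5 ALLOC][6-60 FREE]
Op 2: a = realloc(a, 1) -> a = 0; heap: [0-0 ALLOC][1-60 FREE]
Op 3: a = realloc(a, 18) -> a = 0; heap: [0-17 ALLOC][18-60 FREE]
Op 4: b = malloc(15) -> b = 18; heap: [0-17 ALLOC][18-32 ALLOC][33-60 FREE]
Op 5: a = realloc(a, 14) -> a = 0; heap: [0-13 ALLOC][14-17 FREE][18-32 ALLOC][33-60 FREE]
Free blocks: [4 28] total_free=32 largest=28 -> 100*(32-28)/32 = 400/32 = 12.5 -> rounds to 13

Answer: 13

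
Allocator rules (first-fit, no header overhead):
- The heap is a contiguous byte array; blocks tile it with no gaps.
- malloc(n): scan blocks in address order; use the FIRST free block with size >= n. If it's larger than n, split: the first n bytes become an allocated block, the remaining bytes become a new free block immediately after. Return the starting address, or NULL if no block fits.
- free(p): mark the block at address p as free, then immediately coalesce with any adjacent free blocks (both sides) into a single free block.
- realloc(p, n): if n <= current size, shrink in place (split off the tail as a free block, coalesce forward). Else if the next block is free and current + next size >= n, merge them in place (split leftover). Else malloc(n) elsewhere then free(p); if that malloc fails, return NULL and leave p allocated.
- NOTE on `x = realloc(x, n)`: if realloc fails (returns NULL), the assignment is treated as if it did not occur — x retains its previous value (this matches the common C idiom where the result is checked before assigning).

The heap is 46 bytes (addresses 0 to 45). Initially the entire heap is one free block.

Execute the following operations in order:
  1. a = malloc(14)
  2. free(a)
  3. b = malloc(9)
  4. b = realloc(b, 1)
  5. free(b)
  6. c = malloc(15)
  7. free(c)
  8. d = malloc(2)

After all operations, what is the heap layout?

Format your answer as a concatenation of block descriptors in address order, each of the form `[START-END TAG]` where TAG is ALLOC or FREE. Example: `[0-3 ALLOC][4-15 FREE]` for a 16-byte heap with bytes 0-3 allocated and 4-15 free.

Answer: [0-1 ALLOC][2-45 FREE]

Derivation:
Op 1: a = malloc(14) -> a = 0; heap: [0-13 ALLOC][14-45 FREE]
Op 2: free(a) -> (freed a); heap: [0-45 FREE]
Op 3: b = malloc(9) -> b = 0; heap: [0-8 ALLOC][9-45 FREE]
Op 4: b = realloc(b, 1) -> b = 0; heap: [0-0 ALLOC][1-45 FREE]
Op 5: free(b) -> (freed b); heap: [0-45 FREE]
Op 6: c = malloc(15) -> c = 0; heap: [0-14 ALLOC][15-45 FREE]
Op 7: free(c) -> (freed c); heap: [0-45 FREE]
Op 8: d = malloc(2) -> d = 0; heap: [0-1 ALLOC][2-45 FREE]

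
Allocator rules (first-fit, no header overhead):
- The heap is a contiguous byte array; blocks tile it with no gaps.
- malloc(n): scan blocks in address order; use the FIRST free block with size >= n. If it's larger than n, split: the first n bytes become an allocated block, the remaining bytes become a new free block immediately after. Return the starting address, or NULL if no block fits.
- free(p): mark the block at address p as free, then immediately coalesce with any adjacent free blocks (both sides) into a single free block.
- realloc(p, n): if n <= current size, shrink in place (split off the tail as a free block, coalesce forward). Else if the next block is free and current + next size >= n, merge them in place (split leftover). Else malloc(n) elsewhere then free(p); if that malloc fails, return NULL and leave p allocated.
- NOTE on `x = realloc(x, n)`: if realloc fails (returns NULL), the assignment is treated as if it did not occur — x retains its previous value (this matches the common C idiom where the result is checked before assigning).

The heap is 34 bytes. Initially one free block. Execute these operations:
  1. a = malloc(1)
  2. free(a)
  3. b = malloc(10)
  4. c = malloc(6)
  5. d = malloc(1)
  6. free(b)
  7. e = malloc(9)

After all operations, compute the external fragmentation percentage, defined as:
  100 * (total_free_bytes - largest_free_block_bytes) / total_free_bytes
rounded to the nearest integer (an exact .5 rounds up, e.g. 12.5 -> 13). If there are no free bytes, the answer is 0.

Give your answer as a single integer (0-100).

Answer: 6

Derivation:
Op 1: a = malloc(1) -> a = 0; heap: [0-0 ALLOC][1-33 FREE]
Op 2: free(a) -> (freed a); heap: [0-33 FREE]
Op 3: b = malloc(10) -> b = 0; heap: [0-9 ALLOC][10-33 FREE]
Op 4: c = malloc(6) -> c = 10; heap: [0-9 ALLOC][10-15 ALLOC][16-33 FREE]
Op 5: d = malloc(1) -> d = 16; heap: [0-9 ALLOC][10-15 ALLOC][16-16 ALLOC][17-33 FREE]
Op 6: free(b) -> (freed b); heap: [0-9 FREE][10-15 ALLOC][16-16 ALLOC][17-33 FREE]
Op 7: e = malloc(9) -> e = 0; heap: [0-8 ALLOC][9-9 FREE][10-15 ALLOC][16-16 ALLOC][17-33 FREE]
Free blocks: [1 17] total_free=18 largest=17 -> 100*(18-17)/18 = 100/18 ≈ 5.556 -> rounds to 6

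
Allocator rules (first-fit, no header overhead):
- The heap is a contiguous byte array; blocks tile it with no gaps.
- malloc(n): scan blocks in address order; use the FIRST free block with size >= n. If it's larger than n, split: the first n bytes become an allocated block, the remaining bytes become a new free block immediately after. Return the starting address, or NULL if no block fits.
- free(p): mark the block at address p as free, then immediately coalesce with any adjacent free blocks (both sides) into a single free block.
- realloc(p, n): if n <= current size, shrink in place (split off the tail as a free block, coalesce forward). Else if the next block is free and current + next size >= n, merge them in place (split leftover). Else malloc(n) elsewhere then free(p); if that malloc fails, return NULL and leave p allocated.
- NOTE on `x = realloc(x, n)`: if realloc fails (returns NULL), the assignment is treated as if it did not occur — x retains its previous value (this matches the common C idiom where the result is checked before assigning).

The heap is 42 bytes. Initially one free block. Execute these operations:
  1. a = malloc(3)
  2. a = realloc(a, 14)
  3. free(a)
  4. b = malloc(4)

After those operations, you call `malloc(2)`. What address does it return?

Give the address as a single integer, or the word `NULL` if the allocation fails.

Op 1: a = malloc(3) -> a = 0; heap: [0-2 ALLOC][3-41 FREE]
Op 2: a = realloc(a, 14) -> a = 0; heap: [0-13 ALLOC][14-41 FREE]
Op 3: free(a) -> (freed a); heap: [0-41 FREE]
Op 4: b = malloc(4) -> b = 0; heap: [0-3 ALLOC][4-41 FREE]
malloc(2): first-fit scan over [0-3 ALLOC][4-41 FREE] -> 4

Answer: 4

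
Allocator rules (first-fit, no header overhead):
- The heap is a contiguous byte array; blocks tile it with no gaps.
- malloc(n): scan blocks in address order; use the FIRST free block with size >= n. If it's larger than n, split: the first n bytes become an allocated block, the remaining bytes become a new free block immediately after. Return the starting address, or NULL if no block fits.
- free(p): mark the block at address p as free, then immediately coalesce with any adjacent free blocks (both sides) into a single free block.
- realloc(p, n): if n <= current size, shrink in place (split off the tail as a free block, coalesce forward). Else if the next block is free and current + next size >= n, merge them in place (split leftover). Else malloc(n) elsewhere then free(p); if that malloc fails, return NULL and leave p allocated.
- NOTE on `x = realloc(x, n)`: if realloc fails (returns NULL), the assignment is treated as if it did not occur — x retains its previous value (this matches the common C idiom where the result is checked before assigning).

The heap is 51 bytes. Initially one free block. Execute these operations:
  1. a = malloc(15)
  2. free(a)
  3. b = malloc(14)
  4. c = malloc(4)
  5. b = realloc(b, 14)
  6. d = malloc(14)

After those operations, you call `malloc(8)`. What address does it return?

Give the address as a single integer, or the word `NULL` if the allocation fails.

Answer: 32

Derivation:
Op 1: a = malloc(15) -> a = 0; heap: [0-14 ALLOC][15-50 FREE]
Op 2: free(a) -> (freed a); heap: [0-50 FREE]
Op 3: b = malloc(14) -> b = 0; heap: [0-13 ALLOC][14-50 FREE]
Op 4: c = malloc(4) -> c = 14; heap: [0-13 ALLOC][14-17 ALLOC][18-50 FREE]
Op 5: b = realloc(b, 14) -> b = 0; heap: [0-13 ALLOC][14-17 ALLOC][18-50 FREE]
Op 6: d = malloc(14) -> d = 18; heap: [0-13 ALLOC][14-17 ALLOC][18-31 ALLOC][32-50 FREE]
malloc(8): first-fit scan over [0-13 ALLOC][14-17 ALLOC][18-31 ALLOC][32-50 FREE] -> 32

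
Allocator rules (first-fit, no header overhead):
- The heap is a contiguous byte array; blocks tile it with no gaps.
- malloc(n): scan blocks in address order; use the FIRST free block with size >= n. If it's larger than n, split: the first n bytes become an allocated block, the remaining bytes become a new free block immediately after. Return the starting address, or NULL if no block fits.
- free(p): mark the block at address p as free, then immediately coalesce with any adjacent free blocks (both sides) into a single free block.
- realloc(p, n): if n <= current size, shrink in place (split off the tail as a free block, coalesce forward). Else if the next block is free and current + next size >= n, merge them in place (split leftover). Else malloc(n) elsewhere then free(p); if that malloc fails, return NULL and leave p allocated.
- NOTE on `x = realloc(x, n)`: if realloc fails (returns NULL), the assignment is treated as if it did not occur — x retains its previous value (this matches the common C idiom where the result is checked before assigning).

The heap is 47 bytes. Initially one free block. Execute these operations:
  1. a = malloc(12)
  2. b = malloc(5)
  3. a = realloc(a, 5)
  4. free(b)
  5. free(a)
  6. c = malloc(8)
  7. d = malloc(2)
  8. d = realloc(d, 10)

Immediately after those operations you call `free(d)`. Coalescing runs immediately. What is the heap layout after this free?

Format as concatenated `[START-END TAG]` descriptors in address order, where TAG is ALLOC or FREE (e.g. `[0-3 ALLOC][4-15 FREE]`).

Answer: [0-7 ALLOC][8-46 FREE]

Derivation:
Op 1: a = malloc(12) -> a = 0; heap: [0-11 ALLOC][12-46 FREE]
Op 2: b = malloc(5) -> b = 12; heap: [0-11 ALLOC][12-16 ALLOC][17-46 FREE]
Op 3: a = realloc(a, 5) -> a = 0; heap: [0-4 ALLOC][5-11 FREE][12-16 ALLOC][17-46 FREE]
Op 4: free(b) -> (freed b); heap: [0-4 ALLOC][5-46 FREE]
Op 5: free(a) -> (freed a); heap: [0-46 FREE]
Op 6: c = malloc(8) -> c = 0; heap: [0-7 ALLOC][8-46 FREE]
Op 7: d = malloc(2) -> d = 8; heap: [0-7 ALLOC][8-9 ALLOC][10-46 FREE]
Op 8: d = realloc(d, 10) -> d = 8; heap: [0-7 ALLOC][8-17 ALLOC][18-46 FREE]
free(d): d = 8 -> block [8-17 ALLOC]; mark free, coalesce with adjacent free neighbors -> [0-7 ALLOC][8-46 FREE]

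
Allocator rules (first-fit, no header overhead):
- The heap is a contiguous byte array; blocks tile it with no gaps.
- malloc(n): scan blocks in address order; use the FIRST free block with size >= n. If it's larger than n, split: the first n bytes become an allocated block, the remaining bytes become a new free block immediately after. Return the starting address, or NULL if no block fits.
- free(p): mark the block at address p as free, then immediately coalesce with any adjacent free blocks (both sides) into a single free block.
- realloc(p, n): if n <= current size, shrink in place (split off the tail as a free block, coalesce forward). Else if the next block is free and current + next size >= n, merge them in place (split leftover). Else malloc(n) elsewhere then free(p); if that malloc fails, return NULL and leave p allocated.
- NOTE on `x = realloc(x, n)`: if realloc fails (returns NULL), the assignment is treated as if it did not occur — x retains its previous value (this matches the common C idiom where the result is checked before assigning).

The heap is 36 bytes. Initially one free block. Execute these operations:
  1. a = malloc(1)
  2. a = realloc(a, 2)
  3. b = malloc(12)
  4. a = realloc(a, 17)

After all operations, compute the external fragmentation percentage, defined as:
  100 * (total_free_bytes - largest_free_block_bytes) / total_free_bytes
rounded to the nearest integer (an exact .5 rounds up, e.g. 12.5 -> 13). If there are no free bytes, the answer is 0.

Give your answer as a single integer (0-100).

Answer: 29

Derivation:
Op 1: a = malloc(1) -> a = 0; heap: [0-0 ALLOC][1-35 FREE]
Op 2: a = realloc(a, 2) -> a = 0; heap: [0-1 ALLOC][2-35 FREE]
Op 3: b = malloc(12) -> b = 2; heap: [0-1 ALLOC][2-13 ALLOC][14-35 FREE]
Op 4: a = realloc(a, 17) -> a = 14; heap: [0-1 FREE][2-13 ALLOC][14-30 ALLOC][31-35 FREE]
Free blocks: [2 5] total_free=7 largest=5 -> 100*(7-5)/7 = 200/7 ≈ 28.571 -> rounds to 29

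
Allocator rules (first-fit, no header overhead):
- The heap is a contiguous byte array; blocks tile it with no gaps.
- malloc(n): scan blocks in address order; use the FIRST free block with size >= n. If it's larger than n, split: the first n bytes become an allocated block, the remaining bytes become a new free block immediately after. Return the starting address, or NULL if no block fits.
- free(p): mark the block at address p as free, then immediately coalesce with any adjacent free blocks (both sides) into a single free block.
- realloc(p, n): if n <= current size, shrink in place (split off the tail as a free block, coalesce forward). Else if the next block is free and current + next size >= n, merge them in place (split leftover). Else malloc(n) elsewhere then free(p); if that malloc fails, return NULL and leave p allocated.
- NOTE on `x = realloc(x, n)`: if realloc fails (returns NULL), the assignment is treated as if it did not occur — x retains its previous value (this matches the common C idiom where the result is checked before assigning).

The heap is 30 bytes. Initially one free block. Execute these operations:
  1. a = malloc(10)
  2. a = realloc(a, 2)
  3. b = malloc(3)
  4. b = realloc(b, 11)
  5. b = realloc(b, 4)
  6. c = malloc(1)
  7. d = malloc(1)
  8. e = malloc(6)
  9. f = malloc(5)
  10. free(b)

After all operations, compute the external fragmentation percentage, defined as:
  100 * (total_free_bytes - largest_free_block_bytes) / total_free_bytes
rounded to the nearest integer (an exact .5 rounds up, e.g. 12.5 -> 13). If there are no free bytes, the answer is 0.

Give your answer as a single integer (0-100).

Answer: 27

Derivation:
Op 1: a = malloc(10) -> a = 0; heap: [0-9 ALLOC][10-29 FREE]
Op 2: a = realloc(a, 2) -> a = 0; heap: [0-1 ALLOC][2-29 FREE]
Op 3: b = malloc(3) -> b = 2; heap: [0-1 ALLOC][2-4 ALLOC][5-29 FREE]
Op 4: b = realloc(b, 11) -> b = 2; heap: [0-1 ALLOC][2-12 ALLOC][13-29 FREE]
Op 5: b = realloc(b, 4) -> b = 2; heap: [0-1 ALLOC][2-5 ALLOC][6-29 FREE]
Op 6: c = malloc(1) -> c = 6; heap: [0-1 ALLOC][2-5 ALLOC][6-6 ALLOC][7-29 FREE]
Op 7: d = malloc(1) -> d = 7; heap: [0-1 ALLOC][2-5 ALLOC][6-6 ALLOC][7-7 ALLOC][8-29 FREE]
Op 8: e = malloc(6) -> e = 8; heap: [0-1 ALLOC][2-5 ALLOC][6-6 ALLOC][7-7 ALLOC][8-13 ALLOC][14-29 FREE]
Op 9: f = malloc(5) -> f = 14; heap: [0-1 ALLOC][2-5 ALLOC][6-6 ALLOC][7-7 ALLOC][8-13 ALLOC][14-18 ALLOC][19-29 FREE]
Op 10: free(b) -> (freed b); heap: [0-1 ALLOC][2-5 FREE][6-6 ALLOC][7-7 ALLOC][8-13 ALLOC][14-18 ALLOC][19-29 FREE]
Free blocks: [4 11] total_free=15 largest=11 -> 100*(15-11)/15 = 400/15 ≈ 26.667 -> rounds to 27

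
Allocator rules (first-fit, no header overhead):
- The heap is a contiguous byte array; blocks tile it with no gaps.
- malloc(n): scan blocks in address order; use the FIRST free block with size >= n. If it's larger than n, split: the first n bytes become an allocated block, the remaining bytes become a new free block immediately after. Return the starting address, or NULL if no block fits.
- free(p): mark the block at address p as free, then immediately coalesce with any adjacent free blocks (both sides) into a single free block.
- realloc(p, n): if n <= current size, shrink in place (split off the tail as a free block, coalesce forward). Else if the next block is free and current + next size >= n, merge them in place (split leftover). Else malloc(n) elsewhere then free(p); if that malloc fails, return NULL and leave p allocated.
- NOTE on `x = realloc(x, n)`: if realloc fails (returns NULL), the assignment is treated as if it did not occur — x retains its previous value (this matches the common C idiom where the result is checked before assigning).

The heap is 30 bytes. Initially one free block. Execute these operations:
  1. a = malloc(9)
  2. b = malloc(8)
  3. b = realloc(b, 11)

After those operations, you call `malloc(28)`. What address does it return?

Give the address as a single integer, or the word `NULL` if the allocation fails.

Op 1: a = malloc(9) -> a = 0; heap: [0-8 ALLOC][9-29 FREE]
Op 2: b = malloc(8) -> b = 9; heap: [0-8 ALLOC][9-16 ALLOC][17-29 FREE]
Op 3: b = realloc(b, 11) -> b = 9; heap: [0-8 ALLOC][9-19 ALLOC][20-29 FREE]
malloc(28): first-fit scan over [0-8 ALLOC][9-19 ALLOC][20-29 FREE] -> NULL

Answer: NULL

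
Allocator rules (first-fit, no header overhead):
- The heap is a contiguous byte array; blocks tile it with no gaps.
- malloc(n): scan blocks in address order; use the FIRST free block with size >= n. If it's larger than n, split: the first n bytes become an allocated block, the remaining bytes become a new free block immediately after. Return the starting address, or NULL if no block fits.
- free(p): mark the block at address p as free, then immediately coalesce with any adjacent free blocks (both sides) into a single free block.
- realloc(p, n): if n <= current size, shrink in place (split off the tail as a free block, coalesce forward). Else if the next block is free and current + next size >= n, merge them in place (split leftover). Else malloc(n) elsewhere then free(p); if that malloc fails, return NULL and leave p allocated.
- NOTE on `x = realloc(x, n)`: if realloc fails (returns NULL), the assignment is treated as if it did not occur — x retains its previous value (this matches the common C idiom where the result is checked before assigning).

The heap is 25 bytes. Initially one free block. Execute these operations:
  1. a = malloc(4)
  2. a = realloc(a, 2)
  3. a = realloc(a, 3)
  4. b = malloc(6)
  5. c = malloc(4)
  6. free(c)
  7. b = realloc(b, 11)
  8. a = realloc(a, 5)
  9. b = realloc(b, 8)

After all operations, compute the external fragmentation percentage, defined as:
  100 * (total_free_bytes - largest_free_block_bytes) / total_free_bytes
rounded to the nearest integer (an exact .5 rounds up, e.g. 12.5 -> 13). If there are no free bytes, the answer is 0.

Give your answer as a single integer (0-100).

Op 1: a = malloc(4) -> a = 0; heap: [0-3 ALLOC][4-24 FREE]
Op 2: a = realloc(a, 2) -> a = 0; heap: [0-1 ALLOC][2-24 FREE]
Op 3: a = realloc(a, 3) -> a = 0; heap: [0-2 ALLOC][3-24 FREE]
Op 4: b = malloc(6) -> b = 3; heap: [0-2 ALLOC][3-8 ALLOC][9-24 FREE]
Op 5: c = malloc(4) -> c = 9; heap: [0-2 ALLOC][3-8 ALLOC][9-12 ALLOC][13-24 FREE]
Op 6: free(c) -> (freed c); heap: [0-2 ALLOC][3-8 ALLOC][9-24 FREE]
Op 7: b = realloc(b, 11) -> b = 3; heap: [0-2 ALLOC][3-13 ALLOC][14-24 FREE]
Op 8: a = realloc(a, 5) -> a = 14; heap: [0-2 FREE][3-13 ALLOC][14-18 ALLOC][19-24 FREE]
Op 9: b = realloc(b, 8) -> b = 3; heap: [0-2 FREE][3-10 ALLOC][11-13 FREE][14-18 ALLOC][19-24 FREE]
Free blocks: [3 3 6] total_free=12 largest=6 -> 100*(12-6)/12 = 600/12 = 50

Answer: 50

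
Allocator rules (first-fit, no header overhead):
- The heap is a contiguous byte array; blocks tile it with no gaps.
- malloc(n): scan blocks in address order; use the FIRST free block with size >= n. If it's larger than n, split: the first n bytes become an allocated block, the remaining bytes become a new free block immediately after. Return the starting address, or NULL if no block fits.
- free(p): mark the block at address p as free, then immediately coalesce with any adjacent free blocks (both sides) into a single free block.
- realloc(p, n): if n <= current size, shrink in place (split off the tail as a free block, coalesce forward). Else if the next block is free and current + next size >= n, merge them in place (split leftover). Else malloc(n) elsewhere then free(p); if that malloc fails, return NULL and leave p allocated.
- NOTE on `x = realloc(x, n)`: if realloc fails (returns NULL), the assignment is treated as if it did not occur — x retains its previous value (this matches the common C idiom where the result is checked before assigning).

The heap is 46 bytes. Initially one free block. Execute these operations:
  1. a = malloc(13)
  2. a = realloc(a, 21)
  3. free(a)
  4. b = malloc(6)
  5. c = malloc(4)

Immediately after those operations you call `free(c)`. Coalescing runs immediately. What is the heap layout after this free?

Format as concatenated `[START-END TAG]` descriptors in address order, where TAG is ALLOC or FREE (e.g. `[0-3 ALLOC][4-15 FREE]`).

Op 1: a = malloc(13) -> a = 0; heap: [0-12 ALLOC][13-45 FREE]
Op 2: a = realloc(a, 21) -> a = 0; heap: [0-20 ALLOC][21-45 FREE]
Op 3: free(a) -> (freed a); heap: [0-45 FREE]
Op 4: b = malloc(6) -> b = 0; heap: [0-5 ALLOC][6-45 FREE]
Op 5: c = malloc(4) -> c = 6; heap: [0-5 ALLOC][6-9 ALLOC][10-45 FREE]
free(c): c = 6 -> block [6-9 ALLOC]; mark free, coalesce with adjacent free neighbors -> [0-5 ALLOC][6-45 FREE]

Answer: [0-5 ALLOC][6-45 FREE]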